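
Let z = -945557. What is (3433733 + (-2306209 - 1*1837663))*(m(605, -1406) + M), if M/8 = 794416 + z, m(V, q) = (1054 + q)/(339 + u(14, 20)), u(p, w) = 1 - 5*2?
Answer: 4293248531368/5 ≈ 8.5865e+11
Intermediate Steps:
u(p, w) = -9 (u(p, w) = 1 - 10 = -9)
m(V, q) = 527/165 + q/330 (m(V, q) = (1054 + q)/(339 - 9) = (1054 + q)/330 = (1054 + q)*(1/330) = 527/165 + q/330)
M = -1209128 (M = 8*(794416 - 945557) = 8*(-151141) = -1209128)
(3433733 + (-2306209 - 1*1837663))*(m(605, -1406) + M) = (3433733 + (-2306209 - 1*1837663))*((527/165 + (1/330)*(-1406)) - 1209128) = (3433733 + (-2306209 - 1837663))*((527/165 - 703/165) - 1209128) = (3433733 - 4143872)*(-16/15 - 1209128) = -710139*(-18136936/15) = 4293248531368/5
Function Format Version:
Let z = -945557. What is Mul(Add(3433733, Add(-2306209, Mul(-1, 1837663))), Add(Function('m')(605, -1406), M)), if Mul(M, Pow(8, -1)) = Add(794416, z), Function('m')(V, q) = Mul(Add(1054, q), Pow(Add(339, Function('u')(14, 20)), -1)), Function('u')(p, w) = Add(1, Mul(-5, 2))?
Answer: Rational(4293248531368, 5) ≈ 8.5865e+11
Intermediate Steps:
Function('u')(p, w) = -9 (Function('u')(p, w) = Add(1, -10) = -9)
Function('m')(V, q) = Add(Rational(527, 165), Mul(Rational(1, 330), q)) (Function('m')(V, q) = Mul(Add(1054, q), Pow(Add(339, -9), -1)) = Mul(Add(1054, q), Pow(330, -1)) = Mul(Add(1054, q), Rational(1, 330)) = Add(Rational(527, 165), Mul(Rational(1, 330), q)))
M = -1209128 (M = Mul(8, Add(794416, -945557)) = Mul(8, -151141) = -1209128)
Mul(Add(3433733, Add(-2306209, Mul(-1, 1837663))), Add(Function('m')(605, -1406), M)) = Mul(Add(3433733, Add(-2306209, Mul(-1, 1837663))), Add(Add(Rational(527, 165), Mul(Rational(1, 330), -1406)), -1209128)) = Mul(Add(3433733, Add(-2306209, -1837663)), Add(Add(Rational(527, 165), Rational(-703, 165)), -1209128)) = Mul(Add(3433733, -4143872), Add(Rational(-16, 15), -1209128)) = Mul(-710139, Rational(-18136936, 15)) = Rational(4293248531368, 5)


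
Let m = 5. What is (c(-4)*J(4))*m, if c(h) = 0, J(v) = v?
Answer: 0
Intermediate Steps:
(c(-4)*J(4))*m = (0*4)*5 = 0*5 = 0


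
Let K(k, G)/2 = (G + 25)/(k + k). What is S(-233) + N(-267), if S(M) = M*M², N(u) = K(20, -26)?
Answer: -252986741/20 ≈ -1.2649e+7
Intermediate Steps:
K(k, G) = (25 + G)/k (K(k, G) = 2*((G + 25)/(k + k)) = 2*((25 + G)/((2*k))) = 2*((25 + G)*(1/(2*k))) = 2*((25 + G)/(2*k)) = (25 + G)/k)
N(u) = -1/20 (N(u) = (25 - 26)/20 = (1/20)*(-1) = -1/20)
S(M) = M³
S(-233) + N(-267) = (-233)³ - 1/20 = -12649337 - 1/20 = -252986741/20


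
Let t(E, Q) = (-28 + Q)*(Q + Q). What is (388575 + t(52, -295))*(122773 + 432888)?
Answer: 321808289845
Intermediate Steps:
t(E, Q) = 2*Q*(-28 + Q) (t(E, Q) = (-28 + Q)*(2*Q) = 2*Q*(-28 + Q))
(388575 + t(52, -295))*(122773 + 432888) = (388575 + 2*(-295)*(-28 - 295))*(122773 + 432888) = (388575 + 2*(-295)*(-323))*555661 = (388575 + 190570)*555661 = 579145*555661 = 321808289845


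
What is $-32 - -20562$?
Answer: $20530$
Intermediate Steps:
$-32 - -20562 = -32 + 20562 = 20530$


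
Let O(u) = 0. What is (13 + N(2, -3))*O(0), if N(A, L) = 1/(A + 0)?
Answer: 0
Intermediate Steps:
N(A, L) = 1/A
(13 + N(2, -3))*O(0) = (13 + 1/2)*0 = (27/2)*0 = 0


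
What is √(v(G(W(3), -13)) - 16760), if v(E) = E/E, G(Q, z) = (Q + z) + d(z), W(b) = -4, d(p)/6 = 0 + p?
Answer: I*√16759 ≈ 129.46*I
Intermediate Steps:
d(p) = 6*p (d(p) = 6*(0 + p) = 6*p)
G(Q, z) = Q + 7*z (G(Q, z) = (Q + z) + 6*z = Q + 7*z)
v(E) = 1
√(v(G(W(3), -13)) - 16760) = √(1 - 16760) = √(-16759) = I*√16759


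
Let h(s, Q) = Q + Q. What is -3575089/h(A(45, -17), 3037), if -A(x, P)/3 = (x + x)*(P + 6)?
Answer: -3575089/6074 ≈ -588.59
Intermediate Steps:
A(x, P) = -6*x*(6 + P) (A(x, P) = -3*(x + x)*(P + 6) = -3*2*x*(6 + P) = -6*x*(6 + P))
h(s, Q) = 2*Q
-3575089/h(A(45, -17), 3037) = -3575089/(2*3037) = -3575089/6074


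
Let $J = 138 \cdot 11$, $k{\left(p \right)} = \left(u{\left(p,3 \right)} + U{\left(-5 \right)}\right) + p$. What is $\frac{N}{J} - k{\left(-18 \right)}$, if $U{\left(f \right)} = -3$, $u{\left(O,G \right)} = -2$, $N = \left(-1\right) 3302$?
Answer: $\frac{15806}{759} \approx 20.825$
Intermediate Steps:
$N = -3302$
$k{\left(p \right)} = -5 + p$ ($k{\left(p \right)} = \left(-2 - 3\right) + p = -5 + p$)
$J = 1518$
$\frac{N}{J} - k{\left(-18 \right)} = - \frac{3302}{1518} - \left(-5 - 18\right) = \left(-3302\right) \frac{1}{1518} - -23 = - \frac{1651}{759} + 23 = \frac{15806}{759}$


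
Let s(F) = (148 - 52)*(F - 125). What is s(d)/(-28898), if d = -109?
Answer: 11232/14449 ≈ 0.77736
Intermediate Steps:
s(F) = -12000 + 96*F (s(F) = 96*(-125 + F) = -12000 + 96*F)
s(d)/(-28898) = (-12000 + 96*(-109))/(-28898) = (-12000 - 10464)*(-1/28898) = -22464*(-1/28898) = 11232/14449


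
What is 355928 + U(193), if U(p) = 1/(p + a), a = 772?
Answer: 343470521/965 ≈ 3.5593e+5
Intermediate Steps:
U(p) = 1/(772 + p) (U(p) = 1/(p + 772) = 1/(772 + p))
355928 + U(193) = 355928 + 1/(772 + 193) = 355928 + 1/965 = 343470521/965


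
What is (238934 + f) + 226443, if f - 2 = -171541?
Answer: 293838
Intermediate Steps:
f = -171539 (f = 2 - 171541 = -171539)
(238934 + f) + 226443 = (238934 - 171539) + 226443 = 67395 + 226443 = 293838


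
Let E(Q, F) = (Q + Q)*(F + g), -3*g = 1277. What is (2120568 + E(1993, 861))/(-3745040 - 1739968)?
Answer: -2891855/4113756 ≈ -0.70297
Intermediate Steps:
g = -1277/3 (g = -⅓*1277 = -1277/3 ≈ -425.67)
E(Q, F) = 2*Q*(-1277/3 + F) (E(Q, F) = (Q + Q)*(F - 1277/3) = (2*Q)*(-1277/3 + F) = 2*Q*(-1277/3 + F))
(2120568 + E(1993, 861))/(-3745040 - 1739968) = (2120568 + (⅔)*1993*(-1277 + 3*861))/(-3745040 - 1739968) = (2120568 + (⅔)*1993*(-1277 + 2583))/(-5485008) = (2120568 + (⅔)*1993*1306)*(-1/5485008) = (2120568 + 5205716/3)*(-1/5485008) = (11567420/3)*(-1/5485008) = -2891855/4113756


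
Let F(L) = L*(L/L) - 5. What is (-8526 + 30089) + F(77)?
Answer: 21635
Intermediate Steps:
F(L) = -5 + L (F(L) = L*1 - 5 = L - 5 = -5 + L)
(-8526 + 30089) + F(77) = (-8526 + 30089) + (-5 + 77) = 21563 + 72 = 21635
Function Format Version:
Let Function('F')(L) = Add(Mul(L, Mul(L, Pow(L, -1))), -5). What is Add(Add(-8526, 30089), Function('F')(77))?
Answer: 21635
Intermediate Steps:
Function('F')(L) = Add(-5, L) (Function('F')(L) = Add(Mul(L, 1), -5) = Add(L, -5) = Add(-5, L))
Add(Add(-8526, 30089), Function('F')(77)) = Add(Add(-8526, 30089), Add(-5, 77)) = Add(21563, 72) = 21635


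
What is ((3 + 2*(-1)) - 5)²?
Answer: 16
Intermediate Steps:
((3 + 2*(-1)) - 5)² = ((3 - 2) - 5)² = (1 - 5)² = (-4)² = 16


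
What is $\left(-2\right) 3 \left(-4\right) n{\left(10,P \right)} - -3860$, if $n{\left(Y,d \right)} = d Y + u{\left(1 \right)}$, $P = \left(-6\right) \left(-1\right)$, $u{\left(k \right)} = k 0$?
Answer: $5300$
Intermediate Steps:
$u{\left(k \right)} = 0$
$P = 6$
$n{\left(Y,d \right)} = Y d$ ($n{\left(Y,d \right)} = d Y + 0 = Y d + 0 = Y d$)
$\left(-2\right) 3 \left(-4\right) n{\left(10,P \right)} - -3860 = \left(-2\right) 3 \left(-4\right) 10 \cdot 6 - -3860 = \left(-6\right) \left(-4\right) 60 + 3860 = 24 \cdot 60 + 3860 = 1440 + 3860 = 5300$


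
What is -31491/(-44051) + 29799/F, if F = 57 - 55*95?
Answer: -1149930261/227655568 ≈ -5.0512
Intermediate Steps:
F = -5168 (F = 57 - 5225 = -5168)
-31491/(-44051) + 29799/F = -31491/(-44051) + 29799/(-5168) = -31491*(-1/44051) + 29799*(-1/5168) = 31491/44051 - 29799/5168 = -1149930261/227655568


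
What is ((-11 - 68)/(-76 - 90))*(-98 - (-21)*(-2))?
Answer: -5530/83 ≈ -66.626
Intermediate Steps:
((-11 - 68)/(-76 - 90))*(-98 - (-21)*(-2)) = (-79/(-166))*(-98 - 1*42) = (-79*(-1/166))*(-98 - 42) = (79/166)*(-140) = -5530/83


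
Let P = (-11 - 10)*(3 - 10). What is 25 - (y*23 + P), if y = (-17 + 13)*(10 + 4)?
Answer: 1166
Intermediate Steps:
y = -56 (y = -4*14 = -56)
P = 147 (P = -21*(-7) = 147)
25 - (y*23 + P) = 25 - (-56*23 + 147) = 25 - (-1288 + 147) = 25 - 1*(-1141) = 25 + 1141 = 1166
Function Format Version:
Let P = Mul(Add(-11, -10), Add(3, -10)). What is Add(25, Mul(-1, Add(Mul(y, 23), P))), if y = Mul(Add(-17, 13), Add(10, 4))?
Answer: 1166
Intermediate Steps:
y = -56 (y = Mul(-4, 14) = -56)
P = 147 (P = Mul(-21, -7) = 147)
Add(25, Mul(-1, Add(Mul(y, 23), P))) = Add(25, Mul(-1, Add(Mul(-56, 23), 147))) = Add(25, Mul(-1, Add(-1288, 147))) = Add(25, Mul(-1, -1141)) = Add(25, 1141) = 1166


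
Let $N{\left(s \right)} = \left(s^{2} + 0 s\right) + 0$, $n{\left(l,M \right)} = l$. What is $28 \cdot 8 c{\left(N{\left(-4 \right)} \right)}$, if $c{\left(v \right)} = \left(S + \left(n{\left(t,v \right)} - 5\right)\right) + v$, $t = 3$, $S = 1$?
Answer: $3360$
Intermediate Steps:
$N{\left(s \right)} = s^{2}$ ($N{\left(s \right)} = \left(s^{2} + 0\right) + 0 = s^{2} + 0 = s^{2}$)
$c{\left(v \right)} = -1 + v$ ($c{\left(v \right)} = \left(1 + \left(3 - 5\right)\right) + v = \left(1 - 2\right) + v = -1 + v$)
$28 \cdot 8 c{\left(N{\left(-4 \right)} \right)} = 28 \cdot 8 \left(-1 + \left(-4\right)^{2}\right) = 224 \left(-1 + 16\right) = 224 \cdot 15 = 3360$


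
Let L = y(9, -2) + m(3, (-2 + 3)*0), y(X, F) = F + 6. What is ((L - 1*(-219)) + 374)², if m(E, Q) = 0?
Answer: 356409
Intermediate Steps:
y(X, F) = 6 + F
L = 4 (L = (6 - 2) + 0 = 4 + 0 = 4)
((L - 1*(-219)) + 374)² = ((4 - 1*(-219)) + 374)² = ((4 + 219) + 374)² = (223 + 374)² = 597² = 356409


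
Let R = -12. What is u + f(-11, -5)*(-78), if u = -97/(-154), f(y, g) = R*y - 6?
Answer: -1513415/154 ≈ -9827.4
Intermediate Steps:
f(y, g) = -6 - 12*y (f(y, g) = -12*y - 6 = -6 - 12*y)
u = 97/154 (u = -97*(-1/154) = 97/154 ≈ 0.62987)
u + f(-11, -5)*(-78) = 97/154 + (-6 - 12*(-11))*(-78) = 97/154 + (-6 + 132)*(-78) = 97/154 + 126*(-78) = 97/154 - 9828 = -1513415/154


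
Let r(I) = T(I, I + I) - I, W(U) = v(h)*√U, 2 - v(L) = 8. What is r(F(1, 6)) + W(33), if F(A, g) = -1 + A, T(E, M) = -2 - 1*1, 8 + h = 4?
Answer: -3 - 6*√33 ≈ -37.467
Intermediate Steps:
h = -4 (h = -8 + 4 = -4)
T(E, M) = -3 (T(E, M) = -2 - 1 = -3)
v(L) = -6 (v(L) = 2 - 1*8 = 2 - 8 = -6)
W(U) = -6*√U
r(I) = -3 - I
r(F(1, 6)) + W(33) = (-3 - (-1 + 1)) - 6*√33 = (-3 - 1*0) - 6*√33 = (-3 + 0) - 6*√33 = -3 - 6*√33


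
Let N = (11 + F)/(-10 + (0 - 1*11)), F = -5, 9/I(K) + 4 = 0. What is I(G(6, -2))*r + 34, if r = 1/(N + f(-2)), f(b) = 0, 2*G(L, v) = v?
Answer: 335/8 ≈ 41.875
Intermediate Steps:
G(L, v) = v/2
I(K) = -9/4 (I(K) = 9/(-4 + 0) = 9/(-4) = 9*(-¼) = -9/4)
N = -2/7 (N = (11 - 5)/(-10 + (0 - 1*11)) = 6/(-10 + (0 - 11)) = 6/(-10 - 11) = 6/(-21) = 6*(-1/21) = -2/7 ≈ -0.28571)
r = -7/2 (r = 1/(-2/7 + 0) = 1/(-2/7) = -7/2 ≈ -3.5000)
I(G(6, -2))*r + 34 = -9/4*(-7/2) + 34 = 63/8 + 34 = 335/8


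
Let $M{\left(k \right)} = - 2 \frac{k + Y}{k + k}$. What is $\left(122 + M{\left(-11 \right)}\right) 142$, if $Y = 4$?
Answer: $\frac{189570}{11} \approx 17234.0$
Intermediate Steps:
$M{\left(k \right)} = - \frac{4 + k}{k}$ ($M{\left(k \right)} = - 2 \frac{k + 4}{k + k} = - 2 \frac{4 + k}{2 k} = - \frac{4 + k}{k}$)
$\left(122 + M{\left(-11 \right)}\right) 142 = \left(122 + \frac{-4 - -11}{-11}\right) 142 = \left(122 - \frac{-4 + 11}{11}\right) 142 = \left(122 - \frac{7}{11}\right) 142 = \frac{1335}{11} \cdot 142 = \frac{189570}{11}$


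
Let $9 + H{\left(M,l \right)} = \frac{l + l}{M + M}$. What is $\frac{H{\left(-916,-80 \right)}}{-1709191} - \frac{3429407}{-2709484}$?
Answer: $\frac{1342291681816617}{1060504877844676} \approx 1.2657$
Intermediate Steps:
$H{\left(M,l \right)} = -9 + \frac{l}{M}$ ($H{\left(M,l \right)} = -9 + \frac{l + l}{M + M} = -9 + \frac{2 l}{2 M} = -9 + 2 l \frac{1}{2 M} = -9 + \frac{l}{M}$)
$\frac{H{\left(-916,-80 \right)}}{-1709191} - \frac{3429407}{-2709484} = \frac{-9 - \frac{80}{-916}}{-1709191} - \frac{3429407}{-2709484} = \left(-9 - - \frac{20}{229}\right) \left(- \frac{1}{1709191}\right) - - \frac{3429407}{2709484} = \left(-9 + \frac{20}{229}\right) \left(- \frac{1}{1709191}\right) + \frac{3429407}{2709484} = \left(- \frac{2041}{229}\right) \left(- \frac{1}{1709191}\right) + \frac{3429407}{2709484} = \frac{2041}{391404739} + \frac{3429407}{2709484} = \frac{1342291681816617}{1060504877844676}$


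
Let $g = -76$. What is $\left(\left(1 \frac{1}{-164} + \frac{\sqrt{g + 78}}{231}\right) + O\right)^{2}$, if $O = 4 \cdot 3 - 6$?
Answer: $\frac{51562201121}{1435197456} + \frac{983 \sqrt{2}}{18942} \approx 36.0$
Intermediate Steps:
$O = 6$ ($O = 12 - 6 = 6$)
$\left(\left(1 \frac{1}{-164} + \frac{\sqrt{g + 78}}{231}\right) + O\right)^{2} = \left(\left(1 \frac{1}{-164} + \frac{\sqrt{-76 + 78}}{231}\right) + 6\right)^{2} = \left(\left(1 \left(- \frac{1}{164}\right) + \sqrt{2} \cdot \frac{1}{231}\right) + 6\right)^{2} = \left(\left(- \frac{1}{164} + \frac{\sqrt{2}}{231}\right) + 6\right)^{2} = \left(\frac{983}{164} + \frac{\sqrt{2}}{231}\right)^{2}$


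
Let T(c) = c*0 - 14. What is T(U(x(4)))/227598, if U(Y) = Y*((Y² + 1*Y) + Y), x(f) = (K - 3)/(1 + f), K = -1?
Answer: -1/16257 ≈ -6.1512e-5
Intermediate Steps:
x(f) = -4/(1 + f) (x(f) = (-1 - 3)/(1 + f) = -4/(1 + f))
U(Y) = Y*(Y² + 2*Y) (U(Y) = Y*((Y² + Y) + Y) = Y*((Y + Y²) + Y) = Y*(Y² + 2*Y))
T(c) = -14 (T(c) = 0 - 14 = -14)
T(U(x(4)))/227598 = -14/227598 = -14*1/227598 = -1/16257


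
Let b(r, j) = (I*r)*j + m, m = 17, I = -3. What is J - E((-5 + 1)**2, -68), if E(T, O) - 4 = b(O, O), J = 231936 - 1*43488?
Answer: 202299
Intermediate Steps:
b(r, j) = 17 - 3*j*r (b(r, j) = (-3*r)*j + 17 = -3*j*r + 17 = 17 - 3*j*r)
J = 188448 (J = 231936 - 43488 = 188448)
E(T, O) = 21 - 3*O**2 (E(T, O) = 4 + (17 - 3*O*O) = 4 + (17 - 3*O**2) = 21 - 3*O**2)
J - E((-5 + 1)**2, -68) = 188448 - (21 - 3*(-68)**2) = 188448 - (21 - 3*4624) = 188448 - (21 - 13872) = 188448 - 1*(-13851) = 188448 + 13851 = 202299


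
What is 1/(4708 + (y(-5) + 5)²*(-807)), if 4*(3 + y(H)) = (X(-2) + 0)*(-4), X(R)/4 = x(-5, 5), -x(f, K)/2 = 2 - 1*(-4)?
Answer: -1/2012792 ≈ -4.9682e-7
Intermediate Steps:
x(f, K) = -12 (x(f, K) = -2*(2 - 1*(-4)) = -2*(2 + 4) = -2*6 = -12)
X(R) = -48 (X(R) = 4*(-12) = -48)
y(H) = 45 (y(H) = -3 + ((-48 + 0)*(-4))/4 = -3 + (-48*(-4))/4 = -3 + (¼)*192 = -3 + 48 = 45)
1/(4708 + (y(-5) + 5)²*(-807)) = 1/(4708 + (45 + 5)²*(-807)) = 1/(4708 + 50²*(-807)) = 1/(4708 + 2500*(-807)) = 1/(4708 - 2017500) = 1/(-2012792) = -1/2012792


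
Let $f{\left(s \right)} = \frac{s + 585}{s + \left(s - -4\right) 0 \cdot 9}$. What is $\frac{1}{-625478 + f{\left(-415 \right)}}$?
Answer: $- \frac{83}{51914708} \approx -1.5988 \cdot 10^{-6}$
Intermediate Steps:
$f{\left(s \right)} = \frac{585 + s}{s}$ ($f{\left(s \right)} = \frac{585 + s}{s + \left(s + 4\right) 0 \cdot 9} = \frac{585 + s}{s + \left(4 + s\right) 0 \cdot 9} = \frac{585 + s}{s + 0 \cdot 9} = \frac{585 + s}{s + 0} = \frac{585 + s}{s}$)
$\frac{1}{-625478 + f{\left(-415 \right)}} = \frac{1}{-625478 + \frac{585 - 415}{-415}} = \frac{1}{-625478 - \frac{34}{83}} = \frac{1}{- \frac{51914708}{83}} = - \frac{83}{51914708}$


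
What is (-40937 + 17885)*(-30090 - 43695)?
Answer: 1700891820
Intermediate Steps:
(-40937 + 17885)*(-30090 - 43695) = -23052*(-73785) = 1700891820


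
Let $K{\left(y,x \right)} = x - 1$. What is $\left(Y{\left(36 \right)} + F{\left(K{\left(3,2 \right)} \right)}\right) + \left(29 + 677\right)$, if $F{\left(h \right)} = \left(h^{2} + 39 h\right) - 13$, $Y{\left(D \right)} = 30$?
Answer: $763$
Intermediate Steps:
$K{\left(y,x \right)} = -1 + x$
$F{\left(h \right)} = -13 + h^{2} + 39 h$
$\left(Y{\left(36 \right)} + F{\left(K{\left(3,2 \right)} \right)}\right) + \left(29 + 677\right) = \left(30 + \left(-13 + \left(-1 + 2\right)^{2} + 39 \left(-1 + 2\right)\right)\right) + \left(29 + 677\right) = \left(30 + \left(-13 + 1^{2} + 39 \cdot 1\right)\right) + 706 = \left(30 + \left(-13 + 1 + 39\right)\right) + 706 = \left(30 + 27\right) + 706 = 57 + 706 = 763$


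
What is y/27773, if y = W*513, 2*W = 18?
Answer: 4617/27773 ≈ 0.16624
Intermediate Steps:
W = 9 (W = (1/2)*18 = 9)
y = 4617 (y = 9*513 = 4617)
y/27773 = 4617/27773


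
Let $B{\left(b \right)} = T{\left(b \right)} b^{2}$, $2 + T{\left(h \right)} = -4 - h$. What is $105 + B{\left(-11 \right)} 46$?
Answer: $27935$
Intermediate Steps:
$T{\left(h \right)} = -6 - h$ ($T{\left(h \right)} = -2 - \left(4 + h\right) = -6 - h$)
$B{\left(b \right)} = b^{2} \left(-6 - b\right)$ ($B{\left(b \right)} = \left(-6 - b\right) b^{2} = b^{2} \left(-6 - b\right)$)
$105 + B{\left(-11 \right)} 46 = 105 + \left(-11\right)^{2} \left(-6 - -11\right) 46 = 105 + 121 \left(-6 + 11\right) 46 = 105 + 121 \cdot 5 \cdot 46 = 105 + 605 \cdot 46 = 105 + 27830 = 27935$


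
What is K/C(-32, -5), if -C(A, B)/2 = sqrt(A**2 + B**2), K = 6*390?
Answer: -1170*sqrt(1049)/1049 ≈ -36.124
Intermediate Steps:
K = 2340
C(A, B) = -2*sqrt(A**2 + B**2)
K/C(-32, -5) = 2340/((-2*sqrt((-32)**2 + (-5)**2))) = 2340/((-2*sqrt(1024 + 25))) = 2340/((-2*sqrt(1049))) = 2340*(-sqrt(1049)/2098) = -1170*sqrt(1049)/1049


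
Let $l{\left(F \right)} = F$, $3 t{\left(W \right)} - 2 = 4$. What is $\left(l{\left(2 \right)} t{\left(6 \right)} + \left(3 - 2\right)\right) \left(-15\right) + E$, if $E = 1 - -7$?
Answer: $-67$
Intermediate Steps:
$E = 8$ ($E = 1 + 7 = 8$)
$t{\left(W \right)} = 2$ ($t{\left(W \right)} = \frac{2}{3} + \frac{1}{3} \cdot 4 = \frac{2}{3} + \frac{4}{3} = 2$)
$\left(l{\left(2 \right)} t{\left(6 \right)} + \left(3 - 2\right)\right) \left(-15\right) + E = \left(2 \cdot 2 + \left(3 - 2\right)\right) \left(-15\right) + 8 = \left(4 + \left(3 - 2\right)\right) \left(-15\right) + 8 = \left(4 + 1\right) \left(-15\right) + 8 = 5 \left(-15\right) + 8 = -75 + 8 = -67$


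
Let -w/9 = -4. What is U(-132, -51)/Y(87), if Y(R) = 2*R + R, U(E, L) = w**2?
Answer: 144/29 ≈ 4.9655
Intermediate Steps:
w = 36 (w = -9*(-4) = 36)
U(E, L) = 1296 (U(E, L) = 36**2 = 1296)
Y(R) = 3*R
U(-132, -51)/Y(87) = 1296/((3*87)) = 1296/261 = 1296*(1/261) = 144/29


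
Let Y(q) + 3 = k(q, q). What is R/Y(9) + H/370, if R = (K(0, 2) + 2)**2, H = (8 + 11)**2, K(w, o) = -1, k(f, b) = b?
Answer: 634/555 ≈ 1.1423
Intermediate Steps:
Y(q) = -3 + q
H = 361 (H = 19**2 = 361)
R = 1 (R = (-1 + 2)**2 = 1**2 = 1)
R/Y(9) + H/370 = 1/(-3 + 9) + 361/370 = 1/6 + 361*(1/370) = 1*(1/6) + 361/370 = 1/6 + 361/370 = 634/555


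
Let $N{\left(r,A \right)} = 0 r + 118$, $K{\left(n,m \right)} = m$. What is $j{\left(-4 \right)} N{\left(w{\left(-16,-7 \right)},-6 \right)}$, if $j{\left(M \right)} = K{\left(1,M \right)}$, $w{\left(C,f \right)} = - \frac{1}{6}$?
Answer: $-472$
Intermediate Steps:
$w{\left(C,f \right)} = - \frac{1}{6}$ ($w{\left(C,f \right)} = \left(-1\right) \frac{1}{6} = - \frac{1}{6}$)
$j{\left(M \right)} = M$
$N{\left(r,A \right)} = 118$ ($N{\left(r,A \right)} = 0 + 118 = 118$)
$j{\left(-4 \right)} N{\left(w{\left(-16,-7 \right)},-6 \right)} = \left(-4\right) 118 = -472$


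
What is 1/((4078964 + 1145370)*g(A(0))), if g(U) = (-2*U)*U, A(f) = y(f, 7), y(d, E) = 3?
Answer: -1/94038012 ≈ -1.0634e-8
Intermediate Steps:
A(f) = 3
g(U) = -2*U**2
1/((4078964 + 1145370)*g(A(0))) = 1/((4078964 + 1145370)*((-2*3**2))) = 1/(5224334*((-2*9))) = (1/5224334)/(-18) = (1/5224334)*(-1/18) = -1/94038012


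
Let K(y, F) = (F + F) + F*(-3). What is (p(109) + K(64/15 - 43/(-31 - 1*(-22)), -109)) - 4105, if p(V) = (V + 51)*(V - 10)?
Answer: 11844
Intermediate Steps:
p(V) = (-10 + V)*(51 + V) (p(V) = (51 + V)*(-10 + V) = (-10 + V)*(51 + V))
K(y, F) = -F (K(y, F) = 2*F - 3*F = -F)
(p(109) + K(64/15 - 43/(-31 - 1*(-22)), -109)) - 4105 = ((-510 + 109² + 41*109) - 1*(-109)) - 4105 = ((-510 + 11881 + 4469) + 109) - 4105 = (15840 + 109) - 4105 = 15949 - 4105 = 11844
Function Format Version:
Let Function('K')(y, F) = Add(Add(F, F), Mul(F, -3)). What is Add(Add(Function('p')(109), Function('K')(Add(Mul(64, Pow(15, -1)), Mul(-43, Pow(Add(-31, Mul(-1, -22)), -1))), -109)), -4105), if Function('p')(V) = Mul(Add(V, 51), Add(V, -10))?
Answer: 11844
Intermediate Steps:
Function('p')(V) = Mul(Add(-10, V), Add(51, V)) (Function('p')(V) = Mul(Add(51, V), Add(-10, V)) = Mul(Add(-10, V), Add(51, V)))
Function('K')(y, F) = Mul(-1, F) (Function('K')(y, F) = Add(Mul(2, F), Mul(-3, F)) = Mul(-1, F))
Add(Add(Function('p')(109), Function('K')(Add(Mul(64, Pow(15, -1)), Mul(-43, Pow(Add(-31, Mul(-1, -22)), -1))), -109)), -4105) = Add(Add(Add(-510, Pow(109, 2), Mul(41, 109)), Mul(-1, -109)), -4105) = Add(Add(Add(-510, 11881, 4469), 109), -4105) = Add(Add(15840, 109), -4105) = Add(15949, -4105) = 11844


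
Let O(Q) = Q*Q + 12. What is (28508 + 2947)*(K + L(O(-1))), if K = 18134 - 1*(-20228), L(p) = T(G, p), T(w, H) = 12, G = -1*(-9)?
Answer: 1207054170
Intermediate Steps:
O(Q) = 12 + Q² (O(Q) = Q² + 12 = 12 + Q²)
G = 9
L(p) = 12
K = 38362 (K = 18134 + 20228 = 38362)
(28508 + 2947)*(K + L(O(-1))) = (28508 + 2947)*(38362 + 12) = 31455*38374 = 1207054170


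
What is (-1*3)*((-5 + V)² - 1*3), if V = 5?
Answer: 9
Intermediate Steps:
(-1*3)*((-5 + V)² - 1*3) = (-1*3)*((-5 + 5)² - 1*3) = -3*(0² - 3) = -3*(0 - 3) = -3*(-3) = 9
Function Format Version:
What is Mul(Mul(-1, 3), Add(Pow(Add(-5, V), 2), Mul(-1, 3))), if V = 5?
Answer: 9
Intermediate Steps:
Mul(Mul(-1, 3), Add(Pow(Add(-5, V), 2), Mul(-1, 3))) = Mul(Mul(-1, 3), Add(Pow(Add(-5, 5), 2), Mul(-1, 3))) = Mul(-3, Add(Pow(0, 2), -3)) = Mul(-3, Add(0, -3)) = Mul(-3, -3) = 9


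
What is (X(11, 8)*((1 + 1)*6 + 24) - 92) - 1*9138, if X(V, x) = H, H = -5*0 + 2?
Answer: -9158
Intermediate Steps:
H = 2 (H = 0 + 2 = 2)
X(V, x) = 2
(X(11, 8)*((1 + 1)*6 + 24) - 92) - 1*9138 = (2*((1 + 1)*6 + 24) - 92) - 1*9138 = (2*(2*6 + 24) - 92) - 9138 = (2*(12 + 24) - 92) - 9138 = (2*36 - 92) - 9138 = (72 - 92) - 9138 = -20 - 9138 = -9158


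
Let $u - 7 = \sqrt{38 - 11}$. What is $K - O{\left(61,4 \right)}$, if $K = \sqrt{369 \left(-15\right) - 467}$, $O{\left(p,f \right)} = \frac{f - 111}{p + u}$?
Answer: $\frac{7276}{4597} - \frac{321 \sqrt{3}}{4597} + i \sqrt{6002} \approx 1.4618 + 77.473 i$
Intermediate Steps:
$u = 7 + 3 \sqrt{3}$ ($u = 7 + \sqrt{38 - 11} = 7 + \sqrt{27} = 7 + 3 \sqrt{3} \approx 12.196$)
$O{\left(p,f \right)} = \frac{-111 + f}{7 + p + 3 \sqrt{3}}$ ($O{\left(p,f \right)} = \frac{f - 111}{p + \left(7 + 3 \sqrt{3}\right)} = \frac{-111 + f}{7 + p + 3 \sqrt{3}}$)
$K = i \sqrt{6002}$ ($K = \sqrt{-5535 - 467} = \sqrt{-6002} = i \sqrt{6002} \approx 77.473 i$)
$K - O{\left(61,4 \right)} = i \sqrt{6002} - \frac{-111 + 4}{7 + 61 + 3 \sqrt{3}} = i \sqrt{6002} - \frac{1}{68 + 3 \sqrt{3}} \left(-107\right) = i \sqrt{6002} - - \frac{107}{68 + 3 \sqrt{3}} = i \sqrt{6002} + \frac{107}{68 + 3 \sqrt{3}} = \frac{107}{68 + 3 \sqrt{3}} + i \sqrt{6002}$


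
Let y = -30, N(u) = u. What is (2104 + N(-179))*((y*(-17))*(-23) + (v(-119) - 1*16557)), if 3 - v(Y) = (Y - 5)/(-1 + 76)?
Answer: -163330552/3 ≈ -5.4444e+7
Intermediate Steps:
v(Y) = 46/15 - Y/75 (v(Y) = 3 - (Y - 5)/(-1 + 76) = 3 - (-5 + Y)/75 = 3 - (-1/15 + Y/75) = 3 + (1/15 - Y/75) = 46/15 - Y/75)
(2104 + N(-179))*((y*(-17))*(-23) + (v(-119) - 1*16557)) = (2104 - 179)*(-30*(-17)*(-23) + ((46/15 - 1/75*(-119)) - 1*16557)) = 1925*(510*(-23) + ((46/15 + 119/75) - 16557)) = 1925*(-11730 + (349/75 - 16557)) = 1925*(-11730 - 1241426/75) = 1925*(-2121176/75) = -163330552/3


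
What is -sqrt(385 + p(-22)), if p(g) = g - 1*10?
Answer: -sqrt(353) ≈ -18.788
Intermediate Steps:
p(g) = -10 + g (p(g) = g - 10 = -10 + g)
-sqrt(385 + p(-22)) = -sqrt(385 + (-10 - 22)) = -sqrt(385 - 32) = -sqrt(353)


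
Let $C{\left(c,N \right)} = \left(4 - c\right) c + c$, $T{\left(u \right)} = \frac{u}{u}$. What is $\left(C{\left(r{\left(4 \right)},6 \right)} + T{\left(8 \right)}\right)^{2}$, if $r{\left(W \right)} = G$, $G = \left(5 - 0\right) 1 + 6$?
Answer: $4225$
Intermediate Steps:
$G = 11$ ($G = \left(5 + 0\right) 1 + 6 = 5 \cdot 1 + 6 = 5 + 6 = 11$)
$r{\left(W \right)} = 11$
$T{\left(u \right)} = 1$
$C{\left(c,N \right)} = c + c \left(4 - c\right)$ ($C{\left(c,N \right)} = c \left(4 - c\right) + c = c + c \left(4 - c\right)$)
$\left(C{\left(r{\left(4 \right)},6 \right)} + T{\left(8 \right)}\right)^{2} = \left(11 \left(5 - 11\right) + 1\right)^{2} = \left(11 \left(-6\right) + 1\right)^{2} = \left(-66 + 1\right)^{2} = \left(-65\right)^{2} = 4225$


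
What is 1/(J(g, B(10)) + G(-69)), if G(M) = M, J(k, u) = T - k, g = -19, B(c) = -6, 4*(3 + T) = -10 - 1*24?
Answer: -2/123 ≈ -0.016260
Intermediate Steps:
T = -23/2 (T = -3 + (-10 - 1*24)/4 = -3 + (-10 - 24)/4 = -3 + (¼)*(-34) = -3 - 17/2 = -23/2 ≈ -11.500)
J(k, u) = -23/2 - k
1/(J(g, B(10)) + G(-69)) = 1/((-23/2 - 1*(-19)) - 69) = 1/((-23/2 + 19) - 69) = 1/(15/2 - 69) = 1/(-123/2) = -2/123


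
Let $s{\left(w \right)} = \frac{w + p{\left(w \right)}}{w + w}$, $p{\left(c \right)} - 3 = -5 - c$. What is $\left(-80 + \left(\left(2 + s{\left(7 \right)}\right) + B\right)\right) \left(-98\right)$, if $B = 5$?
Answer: $7168$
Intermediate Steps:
$p{\left(c \right)} = -2 - c$ ($p{\left(c \right)} = 3 - \left(5 + c\right) = -2 - c$)
$s{\left(w \right)} = - \frac{1}{w}$ ($s{\left(w \right)} = \frac{w - \left(2 + w\right)}{w + w} = - \frac{2}{2 w} = - 2 \frac{1}{2 w} = - \frac{1}{w}$)
$\left(-80 + \left(\left(2 + s{\left(7 \right)}\right) + B\right)\right) \left(-98\right) = \left(-80 + \left(\left(2 - \frac{1}{7}\right) + 5\right)\right) \left(-98\right) = \left(-80 + \left(\frac{13}{7} + 5\right)\right) \left(-98\right) = \left(-80 + \frac{48}{7}\right) \left(-98\right) = \left(- \frac{512}{7}\right) \left(-98\right) = 7168$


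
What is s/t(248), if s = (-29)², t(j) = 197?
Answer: 841/197 ≈ 4.2690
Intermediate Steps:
s = 841
s/t(248) = 841/197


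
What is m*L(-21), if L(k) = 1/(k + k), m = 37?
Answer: -37/42 ≈ -0.88095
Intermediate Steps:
L(k) = 1/(2*k)
m*L(-21) = 37*((½)/(-21)) = 37*((½)*(-1/21)) = 37*(-1/42) = -37/42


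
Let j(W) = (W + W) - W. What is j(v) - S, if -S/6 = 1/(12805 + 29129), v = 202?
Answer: 1411779/6989 ≈ 202.00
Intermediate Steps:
S = -1/6989 (S = -6/(12805 + 29129) = -6/41934 = -6*1/41934 = -1/6989 ≈ -0.00014308)
j(W) = W (j(W) = 2*W - W = W)
j(v) - S = 202 - 1*(-1/6989) = 202 + 1/6989 = 1411779/6989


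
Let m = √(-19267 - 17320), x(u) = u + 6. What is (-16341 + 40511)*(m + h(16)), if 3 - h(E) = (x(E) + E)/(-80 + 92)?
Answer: -12085/3 + 24170*I*√36587 ≈ -4028.3 + 4.6232e+6*I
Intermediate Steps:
x(u) = 6 + u
m = I*√36587 (m = √(-36587) = I*√36587 ≈ 191.28*I)
h(E) = 5/2 - E/6 (h(E) = 3 - ((6 + E) + E)/(-80 + 92) = 3 - (6 + 2*E)/12 = 3 - (½ + E/6) = 3 + (-½ - E/6) = 5/2 - E/6)
(-16341 + 40511)*(m + h(16)) = (-16341 + 40511)*(I*√36587 + (5/2 - ⅙*16)) = 24170*(I*√36587 + (5/2 - 8/3)) = 24170*(I*√36587 - ⅙) = 24170*(-⅙ + I*√36587) = -12085/3 + 24170*I*√36587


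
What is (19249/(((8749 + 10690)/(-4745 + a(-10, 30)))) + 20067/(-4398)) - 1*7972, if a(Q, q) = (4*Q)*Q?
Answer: -349924390129/28497574 ≈ -12279.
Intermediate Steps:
a(Q, q) = 4*Q²
(19249/(((8749 + 10690)/(-4745 + a(-10, 30)))) + 20067/(-4398)) - 1*7972 = (19249/(((8749 + 10690)/(-4745 + 4*(-10)²))) + 20067/(-4398)) - 1*7972 = (19249/((19439/(-4745 + 4*100))) + 20067*(-1/4398)) - 7972 = (19249/((19439/(-4745 + 400))) - 6689/1466) - 7972 = (19249/((19439/(-4345))) - 6689/1466) - 7972 = (19249/((19439*(-1/4345))) - 6689/1466) - 7972 = (19249/(-19439/4345) - 6689/1466) - 7972 = (19249*(-4345/19439) - 6689/1466) - 7972 = (-83636905/19439 - 6689/1466) - 7972 = -122741730201/28497574 - 7972 = -349924390129/28497574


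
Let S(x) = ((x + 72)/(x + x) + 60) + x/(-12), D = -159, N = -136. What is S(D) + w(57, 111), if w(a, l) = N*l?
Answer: -3184765/212 ≈ -15022.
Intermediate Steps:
w(a, l) = -136*l
S(x) = 60 - x/12 + (72 + x)/(2*x) (S(x) = ((72 + x)/((2*x)) + 60) + x*(-1/12) = ((72 + x)*(1/(2*x)) + 60) - x/12 = ((72 + x)/(2*x) + 60) - x/12 = (60 + (72 + x)/(2*x)) - x/12 = 60 - x/12 + (72 + x)/(2*x))
S(D) + w(57, 111) = (1/12)*(432 - 1*(-159)*(-726 - 159))/(-159) - 136*111 = (1/12)*(-1/159)*(432 - 1*(-159)*(-885)) - 15096 = (1/12)*(-1/159)*(432 - 140715) - 15096 = (1/12)*(-1/159)*(-140283) - 15096 = 15587/212 - 15096 = -3184765/212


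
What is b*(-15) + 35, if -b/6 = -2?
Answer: -145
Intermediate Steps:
b = 12 (b = -6*(-2) = 12)
b*(-15) + 35 = 12*(-15) + 35 = -180 + 35 = -145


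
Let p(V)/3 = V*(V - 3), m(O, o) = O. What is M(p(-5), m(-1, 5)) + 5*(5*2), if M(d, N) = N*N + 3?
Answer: 54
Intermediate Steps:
p(V) = 3*V*(-3 + V) (p(V) = 3*(V*(V - 3)) = 3*(V*(-3 + V)) = 3*V*(-3 + V))
M(d, N) = 3 + N² (M(d, N) = N² + 3 = 3 + N²)
M(p(-5), m(-1, 5)) + 5*(5*2) = (3 + (-1)²) + 5*(5*2) = (3 + 1) + 5*10 = 4 + 50 = 54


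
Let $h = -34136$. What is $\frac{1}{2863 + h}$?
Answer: $- \frac{1}{31273} \approx -3.1976 \cdot 10^{-5}$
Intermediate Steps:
$\frac{1}{2863 + h} = \frac{1}{2863 - 34136} = \frac{1}{-31273} = - \frac{1}{31273}$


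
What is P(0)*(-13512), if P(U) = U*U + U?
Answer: 0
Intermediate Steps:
P(U) = U + U² (P(U) = U² + U = U + U²)
P(0)*(-13512) = (0*(1 + 0))*(-13512) = (0*1)*(-13512) = 0*(-13512) = 0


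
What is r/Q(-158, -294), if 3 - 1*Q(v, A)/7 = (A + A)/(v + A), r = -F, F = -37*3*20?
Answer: 20905/112 ≈ 186.65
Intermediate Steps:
F = -2220 (F = -111*20 = -2220)
r = 2220 (r = -1*(-2220) = 2220)
Q(v, A) = 21 - 14*A/(A + v) (Q(v, A) = 21 - 7*(A + A)/(v + A) = 21 - 7*2*A/(A + v) = 21 - 14*A/(A + v))
r/Q(-158, -294) = 2220/((7*(-294 + 3*(-158))/(-294 - 158))) = 2220/((7*(-294 - 474)/(-452))) = 2220/((7*(-1/452)*(-768))) = 2220/(1344/113) = 2220*(113/1344) = 20905/112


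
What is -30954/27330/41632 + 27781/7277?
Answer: 5268177944517/1379964871520 ≈ 3.8176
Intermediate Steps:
-30954/27330/41632 + 27781/7277 = -30954*1/27330*(1/41632) + 27781*(1/7277) = -5159/4555*1/41632 + 27781/7277 = -5159/189633760 + 27781/7277 = 5268177944517/1379964871520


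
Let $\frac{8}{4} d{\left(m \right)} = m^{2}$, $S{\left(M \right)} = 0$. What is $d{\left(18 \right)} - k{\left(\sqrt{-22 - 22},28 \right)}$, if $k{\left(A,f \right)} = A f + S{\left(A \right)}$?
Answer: $162 - 56 i \sqrt{11} \approx 162.0 - 185.73 i$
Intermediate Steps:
$d{\left(m \right)} = \frac{m^{2}}{2}$
$k{\left(A,f \right)} = A f$ ($k{\left(A,f \right)} = A f + 0 = A f$)
$d{\left(18 \right)} - k{\left(\sqrt{-22 - 22},28 \right)} = \frac{18^{2}}{2} - \sqrt{-22 - 22} \cdot 28 = \frac{1}{2} \cdot 324 - \sqrt{-44} \cdot 28 = 162 - 2 i \sqrt{11} \cdot 28 = 162 - 56 i \sqrt{11}$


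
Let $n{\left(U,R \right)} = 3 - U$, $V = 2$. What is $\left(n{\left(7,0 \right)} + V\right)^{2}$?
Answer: $4$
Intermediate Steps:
$\left(n{\left(7,0 \right)} + V\right)^{2} = \left(\left(3 - 7\right) + 2\right)^{2} = \left(-4 + 2\right)^{2} = \left(-2\right)^{2} = 4$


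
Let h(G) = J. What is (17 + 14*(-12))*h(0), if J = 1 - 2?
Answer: 151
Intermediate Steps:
J = -1
h(G) = -1
(17 + 14*(-12))*h(0) = (17 + 14*(-12))*(-1) = (17 - 168)*(-1) = -151*(-1) = 151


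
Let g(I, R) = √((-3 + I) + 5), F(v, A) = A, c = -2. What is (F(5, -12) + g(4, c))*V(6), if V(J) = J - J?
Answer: 0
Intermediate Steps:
V(J) = 0
g(I, R) = √(2 + I)
(F(5, -12) + g(4, c))*V(6) = (-12 + √(2 + 4))*0 = (-12 + √6)*0 = 0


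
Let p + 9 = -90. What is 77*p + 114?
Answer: -7509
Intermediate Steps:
p = -99 (p = -9 - 90 = -99)
77*p + 114 = 77*(-99) + 114 = -7623 + 114 = -7509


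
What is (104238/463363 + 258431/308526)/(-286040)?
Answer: -151907496641/40892144801585520 ≈ -3.7148e-6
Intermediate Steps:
(104238/463363 + 258431/308526)/(-286040) = (104238*(1/463363) + 258431*(1/308526))*(-1/286040) = (104238/463363 + 258431/308526)*(-1/286040) = (151907496641/142959532938)*(-1/286040) = -151907496641/40892144801585520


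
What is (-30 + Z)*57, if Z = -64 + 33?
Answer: -3477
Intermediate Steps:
Z = -31
(-30 + Z)*57 = (-30 - 31)*57 = -61*57 = -3477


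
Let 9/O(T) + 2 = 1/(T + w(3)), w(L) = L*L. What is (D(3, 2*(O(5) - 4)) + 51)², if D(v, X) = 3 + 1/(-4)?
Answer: 46225/16 ≈ 2889.1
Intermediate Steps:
w(L) = L²
O(T) = 9/(-2 + 1/(9 + T)) (O(T) = 9/(-2 + 1/(T + 3²)) = 9/(-2 + 1/(T + 9)) = 9/(-2 + 1/(9 + T)))
D(v, X) = 11/4 (D(v, X) = 3 - ¼ = 11/4)
(D(3, 2*(O(5) - 4)) + 51)² = (11/4 + 51)² = (215/4)² = 46225/16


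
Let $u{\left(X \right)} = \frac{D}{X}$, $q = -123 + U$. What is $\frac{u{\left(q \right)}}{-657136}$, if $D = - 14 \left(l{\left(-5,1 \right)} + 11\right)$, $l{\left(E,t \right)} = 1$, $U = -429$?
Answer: $- \frac{7}{15114128} \approx -4.6314 \cdot 10^{-7}$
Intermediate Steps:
$D = -168$ ($D = - 14 \left(1 + 11\right) = \left(-14\right) 12 = -168$)
$q = -552$ ($q = -123 - 429 = -552$)
$u{\left(X \right)} = - \frac{168}{X}$
$\frac{u{\left(q \right)}}{-657136} = \frac{\left(-168\right) \frac{1}{-552}}{-657136} = \left(-168\right) \left(- \frac{1}{552}\right) \left(- \frac{1}{657136}\right) = \frac{7}{23} \left(- \frac{1}{657136}\right) = - \frac{7}{15114128}$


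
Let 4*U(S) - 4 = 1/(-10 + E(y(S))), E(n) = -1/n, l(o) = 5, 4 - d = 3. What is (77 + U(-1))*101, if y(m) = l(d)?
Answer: 1606607/204 ≈ 7875.5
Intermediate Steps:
d = 1 (d = 4 - 1*3 = 4 - 3 = 1)
y(m) = 5
U(S) = 199/204 (U(S) = 1 + 1/(4*(-10 - 1/5)) = 1 + 1/(4*(-51/5)) = 1 + (1/4)*(-5/51) = 1 - 5/204 = 199/204)
(77 + U(-1))*101 = (77 + 199/204)*101 = (15907/204)*101 = 1606607/204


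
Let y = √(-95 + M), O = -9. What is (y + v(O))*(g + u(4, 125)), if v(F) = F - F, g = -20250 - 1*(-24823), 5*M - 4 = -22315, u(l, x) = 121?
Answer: 4694*I*√113930/5 ≈ 3.1688e+5*I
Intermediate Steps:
M = -22311/5 (M = ⅘ + (⅕)*(-22315) = ⅘ - 4463 = -22311/5 ≈ -4462.2)
g = 4573 (g = -20250 + 24823 = 4573)
v(F) = 0
y = I*√113930/5 (y = √(-95 - 22311/5) = √(-22786/5) = I*√113930/5 ≈ 67.507*I)
(y + v(O))*(g + u(4, 125)) = (I*√113930/5 + 0)*(4573 + 121) = (I*√113930/5)*4694 = 4694*I*√113930/5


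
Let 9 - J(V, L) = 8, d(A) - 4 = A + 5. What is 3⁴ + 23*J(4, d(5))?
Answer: 104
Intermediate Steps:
d(A) = 9 + A (d(A) = 4 + (A + 5) = 4 + (5 + A) = 9 + A)
J(V, L) = 1 (J(V, L) = 9 - 1*8 = 9 - 8 = 1)
3⁴ + 23*J(4, d(5)) = 3⁴ + 23*1 = 81 + 23 = 104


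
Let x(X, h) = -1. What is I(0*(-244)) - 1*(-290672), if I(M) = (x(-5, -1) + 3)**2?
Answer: 290676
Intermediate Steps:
I(M) = 4 (I(M) = (-1 + 3)**2 = 2**2 = 4)
I(0*(-244)) - 1*(-290672) = 4 - 1*(-290672) = 4 + 290672 = 290676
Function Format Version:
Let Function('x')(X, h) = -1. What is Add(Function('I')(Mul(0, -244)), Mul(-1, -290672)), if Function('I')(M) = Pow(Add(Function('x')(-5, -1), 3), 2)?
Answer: 290676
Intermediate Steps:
Function('I')(M) = 4 (Function('I')(M) = Pow(Add(-1, 3), 2) = Pow(2, 2) = 4)
Add(Function('I')(Mul(0, -244)), Mul(-1, -290672)) = Add(4, Mul(-1, -290672)) = Add(4, 290672) = 290676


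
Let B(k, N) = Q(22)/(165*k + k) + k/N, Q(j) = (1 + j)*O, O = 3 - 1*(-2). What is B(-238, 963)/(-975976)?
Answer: 9513649/37132181995104 ≈ 2.5621e-7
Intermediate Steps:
O = 5 (O = 3 + 2 = 5)
Q(j) = 5 + 5*j (Q(j) = (1 + j)*5 = 5 + 5*j)
B(k, N) = 115/(166*k) + k/N (B(k, N) = (5 + 5*22)/(165*k + k) + k/N = (5 + 110)/((166*k)) + k/N = 115*(1/(166*k)) + k/N = 115/(166*k) + k/N)
B(-238, 963)/(-975976) = ((115/166)/(-238) - 238/963)/(-975976) = ((115/166)*(-1/238) - 238*1/963)*(-1/975976) = (-115/39508 - 238/963)*(-1/975976) = -9513649/38046204*(-1/975976) = 9513649/37132181995104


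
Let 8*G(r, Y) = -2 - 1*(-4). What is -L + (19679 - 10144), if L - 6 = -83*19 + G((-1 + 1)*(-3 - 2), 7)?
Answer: 44423/4 ≈ 11106.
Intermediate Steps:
G(r, Y) = ¼ (G(r, Y) = (-2 - 1*(-4))/8 = (-2 + 4)/8 = (⅛)*2 = ¼)
L = -6283/4 (L = 6 + (-83*19 + ¼) = 6 + (-1577 + ¼) = 6 - 6307/4 = -6283/4 ≈ -1570.8)
-L + (19679 - 10144) = -1*(-6283/4) + (19679 - 10144) = 6283/4 + 9535 = 44423/4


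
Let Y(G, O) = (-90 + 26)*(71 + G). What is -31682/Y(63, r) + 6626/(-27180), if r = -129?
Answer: 100536523/29136960 ≈ 3.4505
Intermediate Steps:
Y(G, O) = -4544 - 64*G (Y(G, O) = -64*(71 + G) = -4544 - 64*G)
-31682/Y(63, r) + 6626/(-27180) = -31682/(-4544 - 64*63) + 6626/(-27180) = -31682/(-4544 - 4032) + 6626*(-1/27180) = -31682/(-8576) - 3313/13590 = -31682*(-1/8576) - 3313/13590 = 15841/4288 - 3313/13590 = 100536523/29136960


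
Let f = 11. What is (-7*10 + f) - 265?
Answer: -324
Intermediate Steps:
(-7*10 + f) - 265 = (-7*10 + 11) - 265 = (-70 + 11) - 265 = -59 - 265 = -324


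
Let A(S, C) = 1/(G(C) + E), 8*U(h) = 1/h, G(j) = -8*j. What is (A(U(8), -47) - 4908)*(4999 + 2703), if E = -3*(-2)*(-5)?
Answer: -6539641117/173 ≈ -3.7801e+7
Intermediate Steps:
U(h) = 1/(8*h) (U(h) = (1/h)/8 = 1/(8*h))
E = -30 (E = 6*(-5) = -30)
A(S, C) = 1/(-30 - 8*C) (A(S, C) = 1/(-8*C - 30) = 1/(-30 - 8*C))
(A(U(8), -47) - 4908)*(4999 + 2703) = (-1/(30 + 8*(-47)) - 4908)*(4999 + 2703) = (-1/(30 - 376) - 4908)*7702 = (-1/(-346) - 4908)*7702 = (-1*(-1/346) - 4908)*7702 = (1/346 - 4908)*7702 = -1698167/346*7702 = -6539641117/173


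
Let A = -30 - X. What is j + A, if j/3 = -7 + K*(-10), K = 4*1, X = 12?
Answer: -183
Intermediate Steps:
K = 4
j = -141 (j = 3*(-7 + 4*(-10)) = 3*(-7 - 40) = 3*(-47) = -141)
A = -42 (A = -30 - 1*12 = -30 - 12 = -42)
j + A = -141 - 42 = -183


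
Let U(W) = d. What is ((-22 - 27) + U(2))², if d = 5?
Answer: 1936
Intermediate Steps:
U(W) = 5
((-22 - 27) + U(2))² = ((-22 - 27) + 5)² = (-49 + 5)² = (-44)² = 1936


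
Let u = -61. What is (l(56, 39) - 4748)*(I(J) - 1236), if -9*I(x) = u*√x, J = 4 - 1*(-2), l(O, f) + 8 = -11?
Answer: 5892012 - 96929*√6/3 ≈ 5.8129e+6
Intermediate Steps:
l(O, f) = -19 (l(O, f) = -8 - 11 = -19)
J = 6 (J = 4 + 2 = 6)
I(x) = 61*√x/9 (I(x) = -(-61)*√x/9 = 61*√x/9)
(l(56, 39) - 4748)*(I(J) - 1236) = (-19 - 4748)*(61*√6/9 - 1236) = -4767*(-1236 + 61*√6/9) = 5892012 - 96929*√6/3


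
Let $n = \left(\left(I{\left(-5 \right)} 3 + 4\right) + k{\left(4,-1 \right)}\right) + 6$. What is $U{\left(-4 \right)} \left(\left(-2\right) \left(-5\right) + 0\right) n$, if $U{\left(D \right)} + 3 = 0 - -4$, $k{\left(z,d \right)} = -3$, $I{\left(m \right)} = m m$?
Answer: $820$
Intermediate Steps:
$I{\left(m \right)} = m^{2}$
$U{\left(D \right)} = 1$ ($U{\left(D \right)} = -3 + \left(0 - -4\right) = -3 + \left(0 + 4\right) = -3 + 4 = 1$)
$n = 82$ ($n = \left(\left(\left(-5\right)^{2} \cdot 3 + 4\right) - 3\right) + 6 = \left(\left(25 \cdot 3 + 4\right) - 3\right) + 6 = \left(\left(75 + 4\right) - 3\right) + 6 = \left(79 - 3\right) + 6 = 76 + 6 = 82$)
$U{\left(-4 \right)} \left(\left(-2\right) \left(-5\right) + 0\right) n = 1 \left(\left(-2\right) \left(-5\right) + 0\right) 82 = 1 \left(10 + 0\right) 82 = 1 \cdot 10 \cdot 82 = 10 \cdot 82 = 820$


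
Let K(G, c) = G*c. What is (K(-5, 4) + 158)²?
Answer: 19044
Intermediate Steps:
(K(-5, 4) + 158)² = (-5*4 + 158)² = (-20 + 158)² = 138² = 19044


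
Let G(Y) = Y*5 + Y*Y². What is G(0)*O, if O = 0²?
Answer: 0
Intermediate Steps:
G(Y) = Y³ + 5*Y (G(Y) = 5*Y + Y³ = Y³ + 5*Y)
O = 0
G(0)*O = (0*(5 + 0²))*0 = (0*(5 + 0))*0 = (0*5)*0 = 0*0 = 0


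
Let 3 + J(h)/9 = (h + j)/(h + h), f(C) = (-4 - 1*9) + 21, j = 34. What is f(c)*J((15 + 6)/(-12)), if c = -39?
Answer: -6156/7 ≈ -879.43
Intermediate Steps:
f(C) = 8 (f(C) = (-4 - 9) + 21 = -13 + 21 = 8)
J(h) = -27 + 9*(34 + h)/(2*h) (J(h) = -27 + 9*((h + 34)/(h + h)) = -27 + 9*((34 + h)/((2*h))) = -27 + 9*((34 + h)*(1/(2*h))) = -27 + 9*((34 + h)/(2*h)) = -27 + 9*(34 + h)/(2*h))
f(c)*J((15 + 6)/(-12)) = 8*(-45/2 + 153/(((15 + 6)/(-12)))) = 8*(-45/2 + 153/((21*(-1/12)))) = 8*(-45/2 + 153/(-7/4)) = 8*(-45/2 + 153*(-4/7)) = 8*(-45/2 - 612/7) = 8*(-1539/14) = -6156/7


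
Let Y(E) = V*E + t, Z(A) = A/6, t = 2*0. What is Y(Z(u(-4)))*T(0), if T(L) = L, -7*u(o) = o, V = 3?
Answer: 0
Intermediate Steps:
u(o) = -o/7
t = 0
Z(A) = A/6 (Z(A) = A*(⅙) = A/6)
Y(E) = 3*E (Y(E) = 3*E + 0 = 3*E)
Y(Z(u(-4)))*T(0) = (3*((-⅐*(-4))/6))*0 = (3*((⅙)*(4/7)))*0 = (3*(2/21))*0 = (2/7)*0 = 0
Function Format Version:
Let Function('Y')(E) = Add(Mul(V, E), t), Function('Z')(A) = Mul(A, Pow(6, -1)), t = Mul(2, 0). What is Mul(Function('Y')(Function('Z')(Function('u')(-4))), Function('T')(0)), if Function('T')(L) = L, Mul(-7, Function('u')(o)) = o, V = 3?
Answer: 0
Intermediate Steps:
Function('u')(o) = Mul(Rational(-1, 7), o)
t = 0
Function('Z')(A) = Mul(Rational(1, 6), A) (Function('Z')(A) = Mul(A, Rational(1, 6)) = Mul(Rational(1, 6), A))
Function('Y')(E) = Mul(3, E) (Function('Y')(E) = Add(Mul(3, E), 0) = Mul(3, E))
Mul(Function('Y')(Function('Z')(Function('u')(-4))), Function('T')(0)) = Mul(Mul(3, Mul(Rational(1, 6), Mul(Rational(-1, 7), -4))), 0) = Mul(Mul(3, Mul(Rational(1, 6), Rational(4, 7))), 0) = Mul(Mul(3, Rational(2, 21)), 0) = Mul(Rational(2, 7), 0) = 0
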